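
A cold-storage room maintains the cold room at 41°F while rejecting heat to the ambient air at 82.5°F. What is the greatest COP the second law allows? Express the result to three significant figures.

In absolute terms T_C = 278.15 K and T_H = 301.21 K, so ΔT = 23.06 K.
For a reversible cycle, COP_Carnot = T_C/ΔT = 278.15/23.06 = 12.06.

12.1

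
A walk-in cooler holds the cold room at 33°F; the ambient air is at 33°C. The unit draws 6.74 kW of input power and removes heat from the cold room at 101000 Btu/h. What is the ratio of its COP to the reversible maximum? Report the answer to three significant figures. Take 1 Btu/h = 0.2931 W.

Converting, Q̇_C = 101000 Btu/h = 29.60 kW, so COP_actual = Q̇_C/Ẇ = 29.60/6.740 = 4.392.
In absolute terms T_C = 273.71 K and T_H = 306.15 K, so ΔT = 32.44 K.
COP_Carnot = T_C/ΔT = 273.71/32.44 = 8.436.
η_II = COP_actual/COP_Carnot = 4.392/8.436 = 0.5206.

0.521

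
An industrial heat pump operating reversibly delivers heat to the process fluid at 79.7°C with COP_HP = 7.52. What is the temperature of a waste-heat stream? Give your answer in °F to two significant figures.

91 °F

COP_HP = T_H/(T_H − T_C) gives T_H − T_C = T_H/COP.
With T_H = 352.85 K, T_C = 352.85 × (1 − 1/7.52) = 305.93 K.
Converting, 305.93 K = 91.00°F.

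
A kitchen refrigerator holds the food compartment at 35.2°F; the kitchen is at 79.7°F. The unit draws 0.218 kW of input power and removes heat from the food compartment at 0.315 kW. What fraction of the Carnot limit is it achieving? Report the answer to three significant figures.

0.130

COP_actual = Q̇_C/Ẇ = 0.3150/0.2180 = 1.445.
In absolute terms T_C = 274.93 K and T_H = 299.65 K, so ΔT = 24.72 K.
COP_Carnot = T_C/ΔT = 274.93/24.72 = 11.12.
η_II = COP_actual/COP_Carnot = 1.445/11.12 = 0.1299.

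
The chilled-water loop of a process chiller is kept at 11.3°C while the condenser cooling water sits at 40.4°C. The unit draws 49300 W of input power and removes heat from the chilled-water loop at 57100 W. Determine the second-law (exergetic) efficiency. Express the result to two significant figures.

COP_actual = Q̇_C/Ẇ = 57100/49300 = 1.158.
In absolute terms T_C = 284.45 K and T_H = 313.55 K, so ΔT = 29.10 K.
COP_Carnot = T_C/ΔT = 284.45/29.10 = 9.775.
η_II = COP_actual/COP_Carnot = 1.158/9.775 = 0.1185.

0.12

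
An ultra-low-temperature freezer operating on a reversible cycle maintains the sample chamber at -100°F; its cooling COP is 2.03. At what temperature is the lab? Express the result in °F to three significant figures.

77.2 °F

COP_R = T_C/(T_H − T_C) gives T_H − T_C = T_C/COP.
With T_C = 199.82 K, T_H = 199.82 × (1 + 1/2.03) = 298.25 K.
Converting, 298.25 K = 77.18°F.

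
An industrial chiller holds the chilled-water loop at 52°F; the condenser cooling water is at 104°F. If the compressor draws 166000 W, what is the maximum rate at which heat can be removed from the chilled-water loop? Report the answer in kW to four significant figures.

In absolute terms T_C = 284.26 K and T_H = 313.15 K, so ΔT = 28.89 K.
COP_Carnot = T_C/ΔT = 284.26/28.89 = 9.840.
Q̇_max = COP_Carnot × Ẇ = 9.840 × 166000 W = 1633000 W = 1633 kW.

1633 kW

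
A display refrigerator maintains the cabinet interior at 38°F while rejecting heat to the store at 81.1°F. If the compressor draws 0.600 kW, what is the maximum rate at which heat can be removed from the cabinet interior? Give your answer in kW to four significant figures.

In absolute terms T_C = 276.48 K and T_H = 300.43 K, so ΔT = 23.94 K.
COP_Carnot = T_C/ΔT = 276.48/23.94 = 11.55.
Q̇_max = COP_Carnot × Ẇ = 11.55 × 0.6000 kW = 6.928 kW.

6.928 kW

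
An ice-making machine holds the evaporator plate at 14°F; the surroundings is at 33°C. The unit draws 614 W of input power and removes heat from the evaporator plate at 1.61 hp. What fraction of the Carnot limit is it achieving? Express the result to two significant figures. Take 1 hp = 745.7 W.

0.32

Converting, Q̇_C = 1.610 hp = 1201 W, so COP_actual = Q̇_C/Ẇ = 1201/614.0 = 1.955.
In absolute terms T_C = 263.15 K and T_H = 306.15 K, so ΔT = 43.00 K.
COP_Carnot = T_C/ΔT = 263.15/43.00 = 6.120.
η_II = COP_actual/COP_Carnot = 1.955/6.120 = 0.3195.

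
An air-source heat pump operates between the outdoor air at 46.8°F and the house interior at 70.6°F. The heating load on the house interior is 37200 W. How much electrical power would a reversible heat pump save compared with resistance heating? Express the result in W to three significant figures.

35500 W

In absolute terms T_C = 281.37 K and T_H = 294.59 K, so ΔT = 13.22 K.
COP_Carnot = T_H/ΔT = 294.59/13.22 = 22.28.
Resistance heating needs Ẇ_res = Q̇_H = 37200 W; the reversible heat pump needs only Ẇ_hp = Q̇_H/COP = 1670 W.
Saving = 37200 − 1670 = 35530 W.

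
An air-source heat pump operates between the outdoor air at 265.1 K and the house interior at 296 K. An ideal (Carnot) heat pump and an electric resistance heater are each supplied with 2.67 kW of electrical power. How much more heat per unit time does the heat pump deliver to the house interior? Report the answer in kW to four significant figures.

The reservoir spacing is ΔT = 296 − 265.1 = 30.90 K.
COP_Carnot = T_H/ΔT = 296.00/30.90 = 9.579.
The heat pump delivers Q̇_H = COP × Ẇ = 25.58 kW; the resistance heater delivers Ẇ = 2.670 kW.
Extra = (COP − 1)·Ẇ = 22.91 kW.

22.91 kW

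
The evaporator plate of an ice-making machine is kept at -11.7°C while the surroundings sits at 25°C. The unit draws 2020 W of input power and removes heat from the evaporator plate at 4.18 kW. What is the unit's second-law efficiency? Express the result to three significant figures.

Converting, Q̇_C = 4.180 kW = 4180 W, so COP_actual = Q̇_C/Ẇ = 4180/2020 = 2.069.
In absolute terms T_C = 261.45 K and T_H = 298.15 K, so ΔT = 36.70 K.
COP_Carnot = T_C/ΔT = 261.45/36.70 = 7.124.
η_II = COP_actual/COP_Carnot = 2.069/7.124 = 0.2905.

0.290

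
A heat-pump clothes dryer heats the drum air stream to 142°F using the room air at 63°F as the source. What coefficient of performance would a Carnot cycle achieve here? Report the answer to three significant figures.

7.62

In absolute terms T_C = 290.37 K and T_H = 334.26 K, so ΔT = 43.89 K.
For a reversible cycle, COP_Carnot = T_H/ΔT = 334.26/43.89 = 7.616.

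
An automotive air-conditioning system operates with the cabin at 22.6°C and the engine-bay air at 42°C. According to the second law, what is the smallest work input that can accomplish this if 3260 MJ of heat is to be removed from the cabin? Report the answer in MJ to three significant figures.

In absolute terms T_C = 295.75 K and T_H = 315.15 K, so ΔT = 19.40 K.
The reversible limit is COP_R = T_C/ΔT = 15.24, so W_min = Q_C/COP = Q_C·ΔT/T_C.
W_min = 3260 × 19.40/295.75 = 213.8 MJ.

214 MJ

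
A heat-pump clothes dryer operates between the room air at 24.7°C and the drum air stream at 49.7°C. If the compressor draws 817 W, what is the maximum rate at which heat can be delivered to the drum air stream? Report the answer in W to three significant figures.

In absolute terms T_C = 297.85 K and T_H = 322.85 K, so ΔT = 25.00 K.
COP_Carnot = T_H/ΔT = 322.85/25.00 = 12.91.
Q̇_max = COP_Carnot × Ẇ = 12.91 × 817.0 W = 10550 W.

10600 W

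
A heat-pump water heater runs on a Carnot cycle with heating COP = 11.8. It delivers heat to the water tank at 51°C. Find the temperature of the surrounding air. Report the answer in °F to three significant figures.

74.4 °F

COP_HP = T_H/(T_H − T_C) gives T_H − T_C = T_H/COP.
With T_H = 324.15 K, T_C = 324.15 × (1 − 1/11.8) = 296.68 K.
Converting, 296.68 K = 74.35°F.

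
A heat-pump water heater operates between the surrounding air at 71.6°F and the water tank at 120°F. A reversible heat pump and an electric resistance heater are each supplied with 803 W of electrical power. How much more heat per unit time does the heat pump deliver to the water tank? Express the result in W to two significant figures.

In absolute terms T_C = 295.15 K and T_H = 322.04 K, so ΔT = 26.89 K.
COP_Carnot = T_H/ΔT = 322.04/26.89 = 11.98.
The heat pump delivers Q̇_H = COP × Ẇ = 9617 W; the resistance heater delivers Ẇ = 803.0 W.
Extra = (COP − 1)·Ẇ = 8814 W.

8800 W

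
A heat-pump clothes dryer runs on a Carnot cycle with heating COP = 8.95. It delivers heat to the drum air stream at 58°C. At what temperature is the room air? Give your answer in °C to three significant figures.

21.0 °C

COP_HP = T_H/(T_H − T_C) gives T_H − T_C = T_H/COP.
With T_H = 331.15 K, T_C = 331.15 × (1 − 1/8.95) = 294.15 K.
Converting, 294.15 K = 21.00°C.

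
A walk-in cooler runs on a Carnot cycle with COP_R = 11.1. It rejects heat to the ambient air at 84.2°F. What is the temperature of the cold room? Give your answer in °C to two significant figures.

4.0 °C

For a Carnot refrigerator COP_R = T_C/(T_H − T_C), so T_C = COP·T_H/(1 + COP).
With T_H = 302.15 K, T_C = 11.1 × 302.15/12.10 = 277.18 K.
Converting, 277.18 K = 4.03°C.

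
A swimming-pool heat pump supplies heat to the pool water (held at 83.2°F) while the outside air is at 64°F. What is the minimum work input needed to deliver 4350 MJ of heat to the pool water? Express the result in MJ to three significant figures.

154 MJ

In absolute terms T_C = 290.93 K and T_H = 301.59 K, so ΔT = 10.67 K.
The reversible limit is COP_HP = T_H/ΔT = 28.27, so W_min = Q_H/COP = Q_H·ΔT/T_H.
W_min = 4350 × 10.67/301.59 = 153.8 MJ.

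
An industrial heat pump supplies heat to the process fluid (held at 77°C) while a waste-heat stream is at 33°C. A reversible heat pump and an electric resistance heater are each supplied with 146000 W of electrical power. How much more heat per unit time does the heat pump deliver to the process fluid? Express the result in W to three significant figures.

In absolute terms T_C = 306.15 K and T_H = 350.15 K, so ΔT = 44.00 K.
COP_Carnot = T_H/ΔT = 350.15/44.00 = 7.958.
The heat pump delivers Q̇_H = COP × Ẇ = 1162000 W; the resistance heater delivers Ẇ = 146000 W.
Extra = (COP − 1)·Ẇ = 1016000 W.

1020000 W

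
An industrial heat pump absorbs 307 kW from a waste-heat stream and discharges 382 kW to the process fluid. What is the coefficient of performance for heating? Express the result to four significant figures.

The first law gives Q̇_H = Q̇_C + Ẇ, so the three rates are Q̇_C = 307.0, Q̇_H = 382.0, Ẇ = 75.00 kW.
COP_HP = Q̇_H/Ẇ = 382.0/75.00 = 5.093.

5.093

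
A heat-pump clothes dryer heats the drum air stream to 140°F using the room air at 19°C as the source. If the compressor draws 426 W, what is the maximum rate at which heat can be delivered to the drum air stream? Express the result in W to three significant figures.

3460 W

In absolute terms T_C = 292.15 K and T_H = 333.15 K, so ΔT = 41.00 K.
COP_Carnot = T_H/ΔT = 333.15/41.00 = 8.126.
Q̇_max = COP_Carnot × Ẇ = 8.126 × 426.0 W = 3462 W.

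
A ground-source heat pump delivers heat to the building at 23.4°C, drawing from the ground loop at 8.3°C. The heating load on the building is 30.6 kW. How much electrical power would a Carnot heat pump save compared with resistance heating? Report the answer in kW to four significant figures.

In absolute terms T_C = 281.45 K and T_H = 296.55 K, so ΔT = 15.10 K.
COP_Carnot = T_H/ΔT = 296.55/15.10 = 19.64.
Resistance heating needs Ẇ_res = Q̇_H = 30.60 kW; the reversible heat pump needs only Ẇ_hp = Q̇_H/COP = 1.558 kW.
Saving = 30.60 − 1.558 = 29.04 kW.

29.04 kW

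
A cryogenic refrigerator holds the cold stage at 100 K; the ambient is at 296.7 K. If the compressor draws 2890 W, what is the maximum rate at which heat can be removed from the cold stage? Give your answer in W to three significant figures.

1470 W

The reservoir spacing is ΔT = 296.7 − 100 = 196.7 K.
COP_Carnot = T_C/ΔT = 100.00/196.7 = 0.5084.
Q̇_max = COP_Carnot × Ẇ = 0.5084 × 2890 W = 1469 W.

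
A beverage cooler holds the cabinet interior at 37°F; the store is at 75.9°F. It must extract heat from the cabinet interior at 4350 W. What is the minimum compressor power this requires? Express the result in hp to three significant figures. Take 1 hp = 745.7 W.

In absolute terms T_C = 275.93 K and T_H = 297.54 K, so ΔT = 21.61 K.
COP_Carnot = T_C/ΔT = 275.93/21.61 = 12.77.
Ẇ_min = Q̇/COP_Carnot = 4350/12.77 = 340.7 W = 0.4569 hp.

0.457 hp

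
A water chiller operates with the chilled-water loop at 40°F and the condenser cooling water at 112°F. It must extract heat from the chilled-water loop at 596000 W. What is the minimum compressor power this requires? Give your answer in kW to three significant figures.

85.9 kW

In absolute terms T_C = 277.59 K and T_H = 317.59 K, so ΔT = 40.00 K.
COP_Carnot = T_C/ΔT = 277.59/40.00 = 6.940.
Ẇ_min = Q̇/COP_Carnot = 596000/6.940 = 85880 W = 85.88 kW.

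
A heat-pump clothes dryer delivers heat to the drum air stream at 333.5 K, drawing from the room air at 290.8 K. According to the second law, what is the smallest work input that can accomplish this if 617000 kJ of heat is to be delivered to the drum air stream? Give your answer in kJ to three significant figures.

The reservoir spacing is ΔT = 333.5 − 290.8 = 42.70 K.
The reversible limit is COP_HP = T_H/ΔT = 7.810, so W_min = Q_H/COP = Q_H·ΔT/T_H.
W_min = 617000 × 42.70/333.50 = 79000 kJ.

79000 kJ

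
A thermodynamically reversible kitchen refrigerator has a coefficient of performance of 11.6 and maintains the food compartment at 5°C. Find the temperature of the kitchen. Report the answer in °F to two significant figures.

COP_R = T_C/(T_H − T_C) gives T_H − T_C = T_C/COP.
With T_C = 278.15 K, T_H = 278.15 × (1 + 1/11.6) = 302.13 K.
Converting, 302.13 K = 84.16°F.

84 °F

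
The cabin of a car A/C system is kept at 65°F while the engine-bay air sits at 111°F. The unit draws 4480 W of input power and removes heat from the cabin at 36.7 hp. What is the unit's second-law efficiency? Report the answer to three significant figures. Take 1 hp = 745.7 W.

Converting, Q̇_C = 36.70 hp = 27370 W, so COP_actual = Q̇_C/Ẇ = 27370/4480 = 6.109.
In absolute terms T_C = 291.48 K and T_H = 317.04 K, so ΔT = 25.56 K.
COP_Carnot = T_C/ΔT = 291.48/25.56 = 11.41.
η_II = COP_actual/COP_Carnot = 6.109/11.41 = 0.5356.

0.536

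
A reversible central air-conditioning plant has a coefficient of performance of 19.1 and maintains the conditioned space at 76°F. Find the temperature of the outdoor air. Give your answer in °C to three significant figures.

COP_R = T_C/(T_H − T_C) gives T_H − T_C = T_C/COP.
With T_C = 297.59 K, T_H = 297.59 × (1 + 1/19.1) = 313.18 K.
Converting, 313.18 K = 40.03°C.

40.0 °C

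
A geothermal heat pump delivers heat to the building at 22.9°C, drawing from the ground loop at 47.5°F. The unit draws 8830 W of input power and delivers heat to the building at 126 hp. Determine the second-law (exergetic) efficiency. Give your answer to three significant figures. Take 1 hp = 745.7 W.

0.514

Converting, Q̇_H = 126.0 hp = 93960 W, so COP_actual = Q̇_H/Ẇ = 93960/8830 = 10.64.
In absolute terms T_C = 281.76 K and T_H = 296.05 K, so ΔT = 14.29 K.
COP_Carnot = T_H/ΔT = 296.05/14.29 = 20.72.
η_II = COP_actual/COP_Carnot = 10.64/20.72 = 0.5136.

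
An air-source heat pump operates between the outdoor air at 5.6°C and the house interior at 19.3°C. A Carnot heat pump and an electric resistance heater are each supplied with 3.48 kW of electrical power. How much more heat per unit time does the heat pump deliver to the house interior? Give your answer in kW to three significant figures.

70.8 kW

In absolute terms T_C = 278.75 K and T_H = 292.45 K, so ΔT = 13.70 K.
COP_Carnot = T_H/ΔT = 292.45/13.70 = 21.35.
The heat pump delivers Q̇_H = COP × Ẇ = 74.29 kW; the resistance heater delivers Ẇ = 3.480 kW.
Extra = (COP − 1)·Ẇ = 70.81 kW.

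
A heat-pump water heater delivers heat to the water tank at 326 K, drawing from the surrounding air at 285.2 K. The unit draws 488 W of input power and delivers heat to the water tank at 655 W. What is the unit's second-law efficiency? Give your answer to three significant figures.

COP_actual = Q̇_H/Ẇ = 655.0/488.0 = 1.342.
The reservoir spacing is ΔT = 326 − 285.2 = 40.80 K.
COP_Carnot = T_H/ΔT = 326.00/40.80 = 7.990.
η_II = COP_actual/COP_Carnot = 1.342/7.990 = 0.1680.

0.168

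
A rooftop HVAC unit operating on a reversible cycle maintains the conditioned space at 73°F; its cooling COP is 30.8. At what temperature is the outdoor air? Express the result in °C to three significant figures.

COP_R = T_C/(T_H − T_C) gives T_H − T_C = T_C/COP.
With T_C = 295.93 K, T_H = 295.93 × (1 + 1/30.8) = 305.54 K.
Converting, 305.54 K = 32.39°C.

32.4 °C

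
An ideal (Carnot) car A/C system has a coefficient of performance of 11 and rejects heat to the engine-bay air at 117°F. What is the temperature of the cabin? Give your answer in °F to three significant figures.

For a Carnot refrigerator COP_R = T_C/(T_H − T_C), so T_C = COP·T_H/(1 + COP).
With T_H = 320.37 K, T_C = 11 × 320.37/12.00 = 293.67 K.
Converting, 293.67 K = 68.94°F.

68.9 °F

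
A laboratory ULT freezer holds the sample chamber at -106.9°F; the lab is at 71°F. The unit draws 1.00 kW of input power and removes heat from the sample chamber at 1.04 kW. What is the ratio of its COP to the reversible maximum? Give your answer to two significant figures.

COP_actual = Q̇_C/Ẇ = 1.040/1.000 = 1.040.
In absolute terms T_C = 195.98 K and T_H = 294.82 K, so ΔT = 98.83 K.
COP_Carnot = T_C/ΔT = 195.98/98.83 = 1.983.
η_II = COP_actual/COP_Carnot = 1.040/1.983 = 0.5245.

0.52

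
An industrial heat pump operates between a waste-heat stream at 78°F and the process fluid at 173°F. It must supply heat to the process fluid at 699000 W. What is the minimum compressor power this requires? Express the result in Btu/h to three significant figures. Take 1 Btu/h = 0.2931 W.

358000 Btu/h

In absolute terms T_C = 298.71 K and T_H = 351.48 K, so ΔT = 52.78 K.
COP_Carnot = T_H/ΔT = 351.48/52.78 = 6.660.
Ẇ_min = Q̇/COP_Carnot = 699000/6.660 = 105000 W = 358100 Btu/h.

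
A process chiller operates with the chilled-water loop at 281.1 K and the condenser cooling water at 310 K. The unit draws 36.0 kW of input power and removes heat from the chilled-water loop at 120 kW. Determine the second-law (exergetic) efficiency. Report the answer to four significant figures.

COP_actual = Q̇_C/Ẇ = 120.0/36.00 = 3.333.
The reservoir spacing is ΔT = 310 − 281.1 = 28.90 K.
COP_Carnot = T_C/ΔT = 281.10/28.90 = 9.727.
η_II = COP_actual/COP_Carnot = 3.333/9.727 = 0.3427.

0.3427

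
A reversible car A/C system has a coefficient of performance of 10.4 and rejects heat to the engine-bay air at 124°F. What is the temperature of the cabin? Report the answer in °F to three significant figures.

For a Carnot refrigerator COP_R = T_C/(T_H − T_C), so T_C = COP·T_H/(1 + COP).
With T_H = 324.26 K, T_C = 10.4 × 324.26/11.40 = 295.82 K.
Converting, 295.82 K = 72.80°F.

72.8 °F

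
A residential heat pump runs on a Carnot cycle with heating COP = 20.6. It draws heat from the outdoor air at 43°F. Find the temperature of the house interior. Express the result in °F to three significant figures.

COP_HP = T_H/(T_H − T_C) rearranges to T_H = COP·T_C/(COP − 1).
With T_C = 279.26 K, T_H = 20.6 × 279.26/19.60 = 293.51 K.
Converting, 293.51 K = 68.65°F.

68.6 °F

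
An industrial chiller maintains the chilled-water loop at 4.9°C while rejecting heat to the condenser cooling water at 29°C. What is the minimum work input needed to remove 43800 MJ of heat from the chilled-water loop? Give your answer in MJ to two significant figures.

In absolute terms T_C = 278.05 K and T_H = 302.15 K, so ΔT = 24.10 K.
The reversible limit is COP_R = T_C/ΔT = 11.54, so W_min = Q_C/COP = Q_C·ΔT/T_C.
W_min = 43800 × 24.10/278.05 = 3796 MJ.

3800 MJ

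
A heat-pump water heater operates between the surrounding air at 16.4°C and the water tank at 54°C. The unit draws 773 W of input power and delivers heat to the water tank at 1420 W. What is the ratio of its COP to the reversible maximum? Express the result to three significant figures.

COP_actual = Q̇_H/Ẇ = 1420/773.0 = 1.837.
In absolute terms T_C = 289.55 K and T_H = 327.15 K, so ΔT = 37.60 K.
COP_Carnot = T_H/ΔT = 327.15/37.60 = 8.701.
η_II = COP_actual/COP_Carnot = 1.837/8.701 = 0.2111.

0.211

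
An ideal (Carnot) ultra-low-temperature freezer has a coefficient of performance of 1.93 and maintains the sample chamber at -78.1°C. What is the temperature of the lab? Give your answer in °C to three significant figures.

23.0 °C

COP_R = T_C/(T_H − T_C) gives T_H − T_C = T_C/COP.
With T_C = 195.05 K, T_H = 195.05 × (1 + 1/1.93) = 296.11 K.
Converting, 296.11 K = 22.96°C.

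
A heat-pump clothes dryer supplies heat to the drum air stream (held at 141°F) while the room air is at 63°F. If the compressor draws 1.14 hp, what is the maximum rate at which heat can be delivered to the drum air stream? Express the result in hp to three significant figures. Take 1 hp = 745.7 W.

8.78 hp

In absolute terms T_C = 290.37 K and T_H = 333.71 K, so ΔT = 43.33 K.
COP_Carnot = T_H/ΔT = 333.71/43.33 = 7.701.
Q̇_max = COP_Carnot × Ẇ = 7.701 × 1.140 hp = 8.779 hp.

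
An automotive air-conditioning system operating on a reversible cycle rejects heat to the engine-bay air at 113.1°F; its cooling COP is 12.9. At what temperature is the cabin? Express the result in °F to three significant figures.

For a Carnot refrigerator COP_R = T_C/(T_H − T_C), so T_C = COP·T_H/(1 + COP).
With T_H = 318.21 K, T_C = 12.9 × 318.21/13.90 = 295.31 K.
Converting, 295.31 K = 71.89°F.

71.9 °F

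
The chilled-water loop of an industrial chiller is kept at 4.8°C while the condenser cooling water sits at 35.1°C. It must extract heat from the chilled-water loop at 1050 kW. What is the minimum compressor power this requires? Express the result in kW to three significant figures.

In absolute terms T_C = 277.95 K and T_H = 308.25 K, so ΔT = 30.30 K.
COP_Carnot = T_C/ΔT = 277.95/30.30 = 9.173.
Ẇ_min = Q̇/COP_Carnot = 1050/9.173 = 114.5 kW.

114 kW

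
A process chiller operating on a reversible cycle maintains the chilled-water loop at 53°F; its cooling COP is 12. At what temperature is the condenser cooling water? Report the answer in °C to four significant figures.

35.40 °C

COP_R = T_C/(T_H − T_C) gives T_H − T_C = T_C/COP.
With T_C = 284.82 K, T_H = 284.82 × (1 + 1/12) = 308.55 K.
Converting, 308.55 K = 35.40°C.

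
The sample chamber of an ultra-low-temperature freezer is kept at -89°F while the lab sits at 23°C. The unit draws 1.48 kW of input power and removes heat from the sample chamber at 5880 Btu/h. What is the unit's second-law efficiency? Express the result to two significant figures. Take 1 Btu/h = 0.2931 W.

Converting, Q̇_C = 5880 Btu/h = 1.723 kW, so COP_actual = Q̇_C/Ẇ = 1.723/1.480 = 1.164.
In absolute terms T_C = 205.93 K and T_H = 296.15 K, so ΔT = 90.22 K.
COP_Carnot = T_C/ΔT = 205.93/90.22 = 2.282.
η_II = COP_actual/COP_Carnot = 1.164/2.282 = 0.5102.

0.51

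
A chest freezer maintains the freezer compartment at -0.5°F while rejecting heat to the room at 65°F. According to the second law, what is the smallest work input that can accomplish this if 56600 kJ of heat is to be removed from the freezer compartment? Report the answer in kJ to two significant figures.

8100 kJ

In absolute terms T_C = 255.09 K and T_H = 291.48 K, so ΔT = 36.39 K.
The reversible limit is COP_R = T_C/ΔT = 7.010, so W_min = Q_C/COP = Q_C·ΔT/T_C.
W_min = 56600 × 36.39/255.09 = 8074 kJ.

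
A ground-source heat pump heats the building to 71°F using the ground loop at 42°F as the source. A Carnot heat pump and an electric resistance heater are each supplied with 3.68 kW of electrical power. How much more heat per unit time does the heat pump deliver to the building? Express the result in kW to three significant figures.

In absolute terms T_C = 278.71 K and T_H = 294.82 K, so ΔT = 16.11 K.
COP_Carnot = T_H/ΔT = 294.82/16.11 = 18.30.
The heat pump delivers Q̇_H = COP × Ẇ = 67.34 kW; the resistance heater delivers Ẇ = 3.680 kW.
Extra = (COP − 1)·Ẇ = 63.66 kW.

63.7 kW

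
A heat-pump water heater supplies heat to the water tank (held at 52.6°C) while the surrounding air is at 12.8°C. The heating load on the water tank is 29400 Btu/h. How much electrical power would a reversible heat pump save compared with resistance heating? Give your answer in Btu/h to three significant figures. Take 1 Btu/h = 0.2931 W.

25800 Btu/h

In absolute terms T_C = 285.95 K and T_H = 325.75 K, so ΔT = 39.80 K.
COP_Carnot = T_H/ΔT = 325.75/39.80 = 8.185.
Resistance heating needs Ẇ_res = Q̇_H = 29400 Btu/h; the reversible heat pump needs only Ẇ_hp = Q̇_H/COP = 3592 Btu/h.
Saving = 29400 − 3592 = 25810 Btu/h.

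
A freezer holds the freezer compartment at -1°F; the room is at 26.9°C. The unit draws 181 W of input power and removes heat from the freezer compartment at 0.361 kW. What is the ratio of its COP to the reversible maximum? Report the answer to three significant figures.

Converting, Q̇_C = 0.3610 kW = 361.0 W, so COP_actual = Q̇_C/Ẇ = 361.0/181.0 = 1.994.
In absolute terms T_C = 254.82 K and T_H = 300.05 K, so ΔT = 45.23 K.
COP_Carnot = T_C/ΔT = 254.82/45.23 = 5.633.
η_II = COP_actual/COP_Carnot = 1.994/5.633 = 0.3540.

0.354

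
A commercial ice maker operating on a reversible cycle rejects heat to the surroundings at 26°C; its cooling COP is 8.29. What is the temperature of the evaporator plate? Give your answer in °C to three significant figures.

-6.20 °C

For a Carnot refrigerator COP_R = T_C/(T_H − T_C), so T_C = COP·T_H/(1 + COP).
With T_H = 299.15 K, T_C = 8.29 × 299.15/9.290 = 266.95 K.
Converting, 266.95 K = -6.20°C.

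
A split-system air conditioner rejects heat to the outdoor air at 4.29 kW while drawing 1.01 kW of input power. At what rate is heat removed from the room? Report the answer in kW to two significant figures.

For a cyclic device the first law requires Q̇_H = Q̇_C + Ẇ.
Q̇_C = Q̇_H − Ẇ = 3.280 kW.

3.3 kW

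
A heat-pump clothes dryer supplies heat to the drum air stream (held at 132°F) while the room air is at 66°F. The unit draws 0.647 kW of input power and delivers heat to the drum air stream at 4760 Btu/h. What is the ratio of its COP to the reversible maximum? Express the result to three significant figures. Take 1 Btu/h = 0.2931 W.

0.241

Converting, Q̇_H = 4760 Btu/h = 1.395 kW, so COP_actual = Q̇_H/Ẇ = 1.395/0.6470 = 2.156.
In absolute terms T_C = 292.04 K and T_H = 328.71 K, so ΔT = 36.67 K.
COP_Carnot = T_H/ΔT = 328.71/36.67 = 8.965.
η_II = COP_actual/COP_Carnot = 2.156/8.965 = 0.2405.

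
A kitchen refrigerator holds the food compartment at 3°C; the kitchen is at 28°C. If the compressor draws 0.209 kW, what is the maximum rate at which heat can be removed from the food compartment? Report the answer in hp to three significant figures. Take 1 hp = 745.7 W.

In absolute terms T_C = 276.15 K and T_H = 301.15 K, so ΔT = 25.00 K.
COP_Carnot = T_C/ΔT = 276.15/25.00 = 11.05.
Q̇_max = COP_Carnot × Ẇ = 11.05 × 0.2090 kW = 2.309 kW = 3.096 hp.

3.10 hp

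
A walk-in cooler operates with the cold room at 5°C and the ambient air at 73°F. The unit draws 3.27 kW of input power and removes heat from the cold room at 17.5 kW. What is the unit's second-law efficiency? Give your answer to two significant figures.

0.34

COP_actual = Q̇_C/Ẇ = 17.50/3.270 = 5.352.
In absolute terms T_C = 278.15 K and T_H = 295.93 K, so ΔT = 17.78 K.
COP_Carnot = T_C/ΔT = 278.15/17.78 = 15.65.
η_II = COP_actual/COP_Carnot = 5.352/15.65 = 0.3420.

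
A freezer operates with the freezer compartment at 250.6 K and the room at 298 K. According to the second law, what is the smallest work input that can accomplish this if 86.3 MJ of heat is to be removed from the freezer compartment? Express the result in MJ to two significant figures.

16 MJ

The reservoir spacing is ΔT = 298 − 250.6 = 47.40 K.
The reversible limit is COP_R = T_C/ΔT = 5.287, so W_min = Q_C/COP = Q_C·ΔT/T_C.
W_min = 86.30 × 47.40/250.60 = 16.32 MJ.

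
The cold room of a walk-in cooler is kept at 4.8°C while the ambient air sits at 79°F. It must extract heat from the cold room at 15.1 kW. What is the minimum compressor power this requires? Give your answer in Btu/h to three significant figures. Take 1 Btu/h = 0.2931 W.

3950 Btu/h

In absolute terms T_C = 277.95 K and T_H = 299.26 K, so ΔT = 21.31 K.
COP_Carnot = T_C/ΔT = 277.95/21.31 = 13.04.
Ẇ_min = Q̇/COP_Carnot = 15.10/13.04 = 1.158 kW = 3950 Btu/h.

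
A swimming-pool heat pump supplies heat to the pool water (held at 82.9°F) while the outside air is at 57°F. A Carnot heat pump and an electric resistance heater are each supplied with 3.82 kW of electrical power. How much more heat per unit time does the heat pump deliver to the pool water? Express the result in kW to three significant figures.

76.2 kW

In absolute terms T_C = 287.04 K and T_H = 301.43 K, so ΔT = 14.39 K.
COP_Carnot = T_H/ΔT = 301.43/14.39 = 20.95.
The heat pump delivers Q̇_H = COP × Ẇ = 80.02 kW; the resistance heater delivers Ẇ = 3.820 kW.
Extra = (COP − 1)·Ẇ = 76.20 kW.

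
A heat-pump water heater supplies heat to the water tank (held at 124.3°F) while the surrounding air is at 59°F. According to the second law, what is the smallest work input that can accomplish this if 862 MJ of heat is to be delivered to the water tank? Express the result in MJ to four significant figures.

96.39 MJ

In absolute terms T_C = 288.15 K and T_H = 324.43 K, so ΔT = 36.28 K.
The reversible limit is COP_HP = T_H/ΔT = 8.943, so W_min = Q_H/COP = Q_H·ΔT/T_H.
W_min = 862.0 × 36.28/324.43 = 96.39 MJ.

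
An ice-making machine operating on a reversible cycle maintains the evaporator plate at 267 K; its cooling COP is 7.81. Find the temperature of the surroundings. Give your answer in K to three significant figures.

301 K

COP_R = T_C/(T_H − T_C) gives T_H − T_C = T_C/COP.
With T_C = 267.00 K, T_H = 267.00 × (1 + 1/7.81) = 301.19 K.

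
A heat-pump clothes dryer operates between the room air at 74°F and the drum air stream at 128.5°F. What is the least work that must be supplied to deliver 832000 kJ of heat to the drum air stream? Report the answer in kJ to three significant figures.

77100 kJ

In absolute terms T_C = 296.48 K and T_H = 326.76 K, so ΔT = 30.28 K.
The reversible limit is COP_HP = T_H/ΔT = 10.79, so W_min = Q_H/COP = Q_H·ΔT/T_H.
W_min = 832000 × 30.28/326.76 = 77090 kJ.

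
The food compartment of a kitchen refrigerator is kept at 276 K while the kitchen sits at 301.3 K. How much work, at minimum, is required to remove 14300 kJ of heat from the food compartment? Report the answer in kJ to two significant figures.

1300 kJ

The reservoir spacing is ΔT = 301.3 − 276 = 25.30 K.
The reversible limit is COP_R = T_C/ΔT = 10.91, so W_min = Q_C/COP = Q_C·ΔT/T_C.
W_min = 14300 × 25.30/276.00 = 1311 kJ.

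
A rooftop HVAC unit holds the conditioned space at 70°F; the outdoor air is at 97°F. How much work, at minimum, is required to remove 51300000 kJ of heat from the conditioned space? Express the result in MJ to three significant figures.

In absolute terms T_C = 294.26 K and T_H = 309.26 K, so ΔT = 15.00 K.
The reversible limit is COP_R = T_C/ΔT = 19.62, so W_min = Q_C/COP = Q_C·ΔT/T_C.
W_min = 51300000 × 15.00/294.26 = 2615000 kJ = 2615 MJ.

2620 MJ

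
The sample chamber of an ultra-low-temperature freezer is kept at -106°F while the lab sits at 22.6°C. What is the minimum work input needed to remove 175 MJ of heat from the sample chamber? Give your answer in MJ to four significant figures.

88.41 MJ

In absolute terms T_C = 196.48 K and T_H = 295.75 K, so ΔT = 99.27 K.
The reversible limit is COP_R = T_C/ΔT = 1.979, so W_min = Q_C/COP = Q_C·ΔT/T_C.
W_min = 175.0 × 99.27/196.48 = 88.41 MJ.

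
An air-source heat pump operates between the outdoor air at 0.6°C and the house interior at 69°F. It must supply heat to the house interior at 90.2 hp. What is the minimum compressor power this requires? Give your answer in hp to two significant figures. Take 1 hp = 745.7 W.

6.1 hp

In absolute terms T_C = 273.75 K and T_H = 293.71 K, so ΔT = 19.96 K.
COP_Carnot = T_H/ΔT = 293.71/19.96 = 14.72.
Ẇ_min = Q̇/COP_Carnot = 90.20/14.72 = 6.129 hp.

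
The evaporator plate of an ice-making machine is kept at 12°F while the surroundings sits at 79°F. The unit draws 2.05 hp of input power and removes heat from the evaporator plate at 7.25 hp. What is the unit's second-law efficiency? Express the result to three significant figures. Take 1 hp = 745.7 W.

0.502

COP_actual = Q̇_C/Ẇ = 7.250/2.050 = 3.537.
In absolute terms T_C = 262.04 K and T_H = 299.26 K, so ΔT = 37.22 K.
COP_Carnot = T_C/ΔT = 262.04/37.22 = 7.040.
η_II = COP_actual/COP_Carnot = 3.537/7.040 = 0.5024.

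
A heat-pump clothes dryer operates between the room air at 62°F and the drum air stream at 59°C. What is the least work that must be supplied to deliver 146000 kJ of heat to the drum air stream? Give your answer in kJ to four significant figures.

In absolute terms T_C = 289.82 K and T_H = 332.15 K, so ΔT = 42.33 K.
The reversible limit is COP_HP = T_H/ΔT = 7.846, so W_min = Q_H/COP = Q_H·ΔT/T_H.
W_min = 146000 × 42.33/332.15 = 18610 kJ.

18610 kJ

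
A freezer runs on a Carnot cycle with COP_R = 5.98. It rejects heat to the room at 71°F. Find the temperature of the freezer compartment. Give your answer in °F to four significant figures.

-5.027 °F

For a Carnot refrigerator COP_R = T_C/(T_H − T_C), so T_C = COP·T_H/(1 + COP).
With T_H = 294.82 K, T_C = 5.98 × 294.82/6.980 = 252.58 K.
Converting, 252.58 K = -5.03°F.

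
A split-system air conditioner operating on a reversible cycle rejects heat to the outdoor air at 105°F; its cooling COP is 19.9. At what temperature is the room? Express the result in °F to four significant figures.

For a Carnot refrigerator COP_R = T_C/(T_H − T_C), so T_C = COP·T_H/(1 + COP).
With T_H = 313.71 K, T_C = 19.9 × 313.71/20.90 = 298.70 K.
Converting, 298.70 K = 77.98°F.

77.98 °F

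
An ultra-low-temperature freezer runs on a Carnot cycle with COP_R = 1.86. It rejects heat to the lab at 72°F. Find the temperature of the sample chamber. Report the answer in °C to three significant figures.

-81.1 °C

For a Carnot refrigerator COP_R = T_C/(T_H − T_C), so T_C = COP·T_H/(1 + COP).
With T_H = 295.37 K, T_C = 1.86 × 295.37/2.860 = 192.10 K.
Converting, 192.10 K = -81.05°C.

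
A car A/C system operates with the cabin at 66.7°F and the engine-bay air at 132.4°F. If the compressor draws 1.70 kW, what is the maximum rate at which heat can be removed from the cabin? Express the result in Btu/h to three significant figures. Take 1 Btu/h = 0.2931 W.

In absolute terms T_C = 292.43 K and T_H = 328.93 K, so ΔT = 36.50 K.
COP_Carnot = T_C/ΔT = 292.43/36.50 = 8.012.
Q̇_max = COP_Carnot × Ẇ = 8.012 × 1.700 kW = 13.62 kW = 46470 Btu/h.

46500 Btu/h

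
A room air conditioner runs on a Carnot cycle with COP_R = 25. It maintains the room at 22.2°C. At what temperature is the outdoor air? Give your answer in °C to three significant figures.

COP_R = T_C/(T_H − T_C) gives T_H − T_C = T_C/COP.
With T_C = 295.35 K, T_H = 295.35 × (1 + 1/25) = 307.16 K.
Converting, 307.16 K = 34.01°C.

34.0 °C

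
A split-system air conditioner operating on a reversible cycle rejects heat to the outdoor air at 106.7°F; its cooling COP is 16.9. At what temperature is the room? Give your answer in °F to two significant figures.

75 °F

For a Carnot refrigerator COP_R = T_C/(T_H − T_C), so T_C = COP·T_H/(1 + COP).
With T_H = 314.65 K, T_C = 16.9 × 314.65/17.90 = 297.07 K.
Converting, 297.07 K = 75.06°F.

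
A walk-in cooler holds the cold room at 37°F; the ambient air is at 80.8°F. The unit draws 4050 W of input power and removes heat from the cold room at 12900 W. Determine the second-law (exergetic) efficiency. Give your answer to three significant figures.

COP_actual = Q̇_C/Ẇ = 12900/4050 = 3.185.
In absolute terms T_C = 275.93 K and T_H = 300.26 K, so ΔT = 24.33 K.
COP_Carnot = T_C/ΔT = 275.93/24.33 = 11.34.
η_II = COP_actual/COP_Carnot = 3.185/11.34 = 0.2809.

0.281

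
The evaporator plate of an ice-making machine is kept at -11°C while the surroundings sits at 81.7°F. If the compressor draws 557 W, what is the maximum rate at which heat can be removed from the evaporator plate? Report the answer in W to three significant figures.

In absolute terms T_C = 262.15 K and T_H = 300.76 K, so ΔT = 38.61 K.
COP_Carnot = T_C/ΔT = 262.15/38.61 = 6.789.
Q̇_max = COP_Carnot × Ẇ = 6.789 × 557.0 W = 3782 W.

3780 W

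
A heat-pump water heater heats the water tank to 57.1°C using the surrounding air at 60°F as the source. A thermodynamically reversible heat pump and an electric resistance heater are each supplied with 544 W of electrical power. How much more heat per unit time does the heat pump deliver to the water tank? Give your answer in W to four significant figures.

3780 W

In absolute terms T_C = 288.71 K and T_H = 330.25 K, so ΔT = 41.54 K.
COP_Carnot = T_H/ΔT = 330.25/41.54 = 7.949.
The heat pump delivers Q̇_H = COP × Ẇ = 4324 W; the resistance heater delivers Ẇ = 544.0 W.
Extra = (COP − 1)·Ẇ = 3780 W.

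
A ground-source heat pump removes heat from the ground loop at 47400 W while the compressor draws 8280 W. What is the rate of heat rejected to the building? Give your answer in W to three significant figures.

55700 W

For a cyclic device the first law requires Q̇_H = Q̇_C + Ẇ.
Q̇_H = Q̇_C + Ẇ = 55680 W.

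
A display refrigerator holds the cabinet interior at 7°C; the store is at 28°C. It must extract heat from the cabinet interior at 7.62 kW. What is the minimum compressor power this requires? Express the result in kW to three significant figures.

In absolute terms T_C = 280.15 K and T_H = 301.15 K, so ΔT = 21.00 K.
COP_Carnot = T_C/ΔT = 280.15/21.00 = 13.34.
Ẇ_min = Q̇/COP_Carnot = 7.620/13.34 = 0.5712 kW.

0.571 kW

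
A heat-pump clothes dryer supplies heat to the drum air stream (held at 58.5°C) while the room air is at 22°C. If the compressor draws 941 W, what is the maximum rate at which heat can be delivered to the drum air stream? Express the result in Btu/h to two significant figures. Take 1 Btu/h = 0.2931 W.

29000 Btu/h

In absolute terms T_C = 295.15 K and T_H = 331.65 K, so ΔT = 36.50 K.
COP_Carnot = T_H/ΔT = 331.65/36.50 = 9.086.
Q̇_max = COP_Carnot × Ẇ = 9.086 × 941.0 W = 8550 W = 29170 Btu/h.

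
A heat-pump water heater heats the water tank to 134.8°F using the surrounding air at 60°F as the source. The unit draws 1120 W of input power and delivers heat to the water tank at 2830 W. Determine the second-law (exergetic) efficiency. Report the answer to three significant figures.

COP_actual = Q̇_H/Ẇ = 2830/1120 = 2.527.
In absolute terms T_C = 288.71 K and T_H = 330.26 K, so ΔT = 41.56 K.
COP_Carnot = T_H/ΔT = 330.26/41.56 = 7.947.
η_II = COP_actual/COP_Carnot = 2.527/7.947 = 0.3179.

0.318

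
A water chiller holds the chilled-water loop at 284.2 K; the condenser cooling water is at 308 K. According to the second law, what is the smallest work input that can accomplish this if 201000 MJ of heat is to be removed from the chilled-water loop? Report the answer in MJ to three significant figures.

16800 MJ

The reservoir spacing is ΔT = 308 − 284.2 = 23.80 K.
The reversible limit is COP_R = T_C/ΔT = 11.94, so W_min = Q_C/COP = Q_C·ΔT/T_C.
W_min = 201000 × 23.80/284.20 = 16830 MJ.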